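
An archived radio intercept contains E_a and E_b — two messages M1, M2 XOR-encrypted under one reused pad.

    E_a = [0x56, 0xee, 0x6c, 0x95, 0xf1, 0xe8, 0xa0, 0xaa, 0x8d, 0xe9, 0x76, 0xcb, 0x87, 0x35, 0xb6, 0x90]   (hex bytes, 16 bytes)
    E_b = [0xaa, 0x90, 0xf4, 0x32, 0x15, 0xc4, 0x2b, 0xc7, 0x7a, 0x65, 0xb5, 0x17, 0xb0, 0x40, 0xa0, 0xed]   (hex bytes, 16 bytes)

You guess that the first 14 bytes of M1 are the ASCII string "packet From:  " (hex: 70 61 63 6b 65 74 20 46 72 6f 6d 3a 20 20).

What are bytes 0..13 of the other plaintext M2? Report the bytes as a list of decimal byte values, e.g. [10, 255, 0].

[140, 31, 251, 204, 129, 88, 171, 43, 133, 227, 174, 230, 23, 85]

First, E_a ⊕ E_b = (M1 ⊕ K) ⊕ (M2 ⊕ K) = M1 ⊕ M2, so the key drops out. Then M2 = (M1 ⊕ M2) ⊕ M1 over the first 14 bytes.
byte 0: (56 ^ aa) ^ 70 = fc ^ 70 = 8c
byte 1: (ee ^ 90) ^ 61 = 7e ^ 61 = 1f
byte 2: (6c ^ f4) ^ 63 = 98 ^ 63 = fb
byte 3: (95 ^ 32) ^ 6b = a7 ^ 6b = cc
byte 4: (f1 ^ 15) ^ 65 = e4 ^ 65 = 81
byte 5: (e8 ^ c4) ^ 74 = 2c ^ 74 = 58
byte 6: (a0 ^ 2b) ^ 20 = 8b ^ 20 = ab
byte 7: (aa ^ c7) ^ 46 = 6d ^ 46 = 2b
byte 8: (8d ^ 7a) ^ 72 = f7 ^ 72 = 85
byte 9: (e9 ^ 65) ^ 6f = 8c ^ 6f = e3
byte 10: (76 ^ b5) ^ 6d = c3 ^ 6d = ae
byte 11: (cb ^ 17) ^ 3a = dc ^ 3a = e6
byte 12: (87 ^ b0) ^ 20 = 37 ^ 20 = 17
byte 13: (35 ^ 40) ^ 20 = 75 ^ 20 = 55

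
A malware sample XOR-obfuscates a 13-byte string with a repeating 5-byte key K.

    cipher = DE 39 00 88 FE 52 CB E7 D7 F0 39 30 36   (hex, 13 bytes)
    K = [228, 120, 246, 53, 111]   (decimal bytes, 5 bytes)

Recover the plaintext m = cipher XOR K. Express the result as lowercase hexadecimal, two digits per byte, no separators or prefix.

3a41f6bd91b6b311e29fdd48c0

The 5-byte key repeats, so the effective keystream is e4 78 f6 35 6f e4 78 f6 35 6f e4 78 f6.
byte 0: de xor e4 = 3a
byte 1: 39 xor 78 = 41
byte 2: 00 xor f6 = f6
byte 3: 88 xor 35 = bd
byte 4: fe xor 6f = 91
byte 5: 52 xor e4 = b6
byte 6: cb xor 78 = b3
byte 7: e7 xor f6 = 11
byte 8: d7 xor 35 = e2
byte 9: f0 xor 6f = 9f
byte 10: 39 xor e4 = dd
byte 11: 30 xor 78 = 48
byte 12: 36 xor f6 = c0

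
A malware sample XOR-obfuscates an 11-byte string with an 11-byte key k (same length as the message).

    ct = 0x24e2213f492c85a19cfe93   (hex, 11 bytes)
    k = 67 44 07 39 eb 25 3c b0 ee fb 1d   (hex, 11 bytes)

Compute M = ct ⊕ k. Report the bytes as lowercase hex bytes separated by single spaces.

43 a6 26 06 a2 09 b9 11 72 05 8e

XOR is its own inverse, so applying the key byte-wise gives the result directly.
24 ⊕ 67 = 43
e2 ⊕ 44 = a6
21 ⊕ 07 = 26
3f ⊕ 39 = 06
49 ⊕ eb = a2
2c ⊕ 25 = 09
85 ⊕ 3c = b9
a1 ⊕ b0 = 11
9c ⊕ ee = 72
fe ⊕ fb = 05
93 ⊕ 1d = 8e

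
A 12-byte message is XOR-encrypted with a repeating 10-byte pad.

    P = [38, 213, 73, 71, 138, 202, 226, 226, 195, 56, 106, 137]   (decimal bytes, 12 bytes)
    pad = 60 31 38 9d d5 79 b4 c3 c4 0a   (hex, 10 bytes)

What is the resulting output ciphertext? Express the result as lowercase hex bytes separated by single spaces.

46 e4 71 da 5f b3 56 21 07 32 0a b8

The 10-byte key repeats, so the effective keystream is 60 31 38 9d d5 79 b4 c3 c4 0a 60 31.
byte 0: 00100110 XOR 01100000 = 01000110
byte 1: 11010101 XOR 00110001 = 11100100
byte 2: 01001001 XOR 00111000 = 01110001
byte 3: 01000111 XOR 10011101 = 11011010
byte 4: 10001010 XOR 11010101 = 01011111
byte 5: 11001010 XOR 01111001 = 10110011
byte 6: 11100010 XOR 10110100 = 01010110
byte 7: 11100010 XOR 11000011 = 00100001
byte 8: 11000011 XOR 11000100 = 00000111
byte 9: 00111000 XOR 00001010 = 00110010
byte 10: 01101010 XOR 01100000 = 00001010
byte 11: 10001001 XOR 00110001 = 10111000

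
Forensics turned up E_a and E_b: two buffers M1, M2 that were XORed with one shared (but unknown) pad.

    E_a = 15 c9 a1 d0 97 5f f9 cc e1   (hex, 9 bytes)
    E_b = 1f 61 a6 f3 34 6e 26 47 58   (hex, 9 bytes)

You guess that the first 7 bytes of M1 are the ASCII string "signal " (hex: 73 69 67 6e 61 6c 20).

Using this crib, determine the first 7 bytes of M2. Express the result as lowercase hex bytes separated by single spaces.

First, E_a ⊕ E_b = (M1 ⊕ K) ⊕ (M2 ⊕ K) = M1 ⊕ M2, so the key drops out. Then M2 = (M1 ⊕ M2) ⊕ M1 over the first 7 bytes.
byte 0: (15 ^ 1f) ^ 73 = 0a ^ 73 = 79
byte 1: (c9 ^ 61) ^ 69 = a8 ^ 69 = c1
byte 2: (a1 ^ a6) ^ 67 = 07 ^ 67 = 60
byte 3: (d0 ^ f3) ^ 6e = 23 ^ 6e = 4d
byte 4: (97 ^ 34) ^ 61 = a3 ^ 61 = c2
byte 5: (5f ^ 6e) ^ 6c = 31 ^ 6c = 5d
byte 6: (f9 ^ 26) ^ 20 = df ^ 20 = ff

79 c1 60 4d c2 5d ff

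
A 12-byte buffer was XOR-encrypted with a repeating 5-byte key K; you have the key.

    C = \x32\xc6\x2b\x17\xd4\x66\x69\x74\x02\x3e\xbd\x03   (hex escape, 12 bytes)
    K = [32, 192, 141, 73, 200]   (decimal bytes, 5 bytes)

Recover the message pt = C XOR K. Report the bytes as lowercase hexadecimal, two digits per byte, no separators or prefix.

1206a65e1c46a9f94bf69dc3

The 5-byte key repeats, so the effective keystream is 20 c0 8d 49 c8 20 c0 8d 49 c8 20 c0.
byte 0: 32 ^ 20 = 12
byte 1: c6 ^ c0 = 06
byte 2: 2b ^ 8d = a6
byte 3: 17 ^ 49 = 5e
byte 4: d4 ^ c8 = 1c
byte 5: 66 ^ 20 = 46
byte 6: 69 ^ c0 = a9
byte 7: 74 ^ 8d = f9
byte 8: 02 ^ 49 = 4b
byte 9: 3e ^ c8 = f6
byte 10: bd ^ 20 = 9d
byte 11: 03 ^ c0 = c3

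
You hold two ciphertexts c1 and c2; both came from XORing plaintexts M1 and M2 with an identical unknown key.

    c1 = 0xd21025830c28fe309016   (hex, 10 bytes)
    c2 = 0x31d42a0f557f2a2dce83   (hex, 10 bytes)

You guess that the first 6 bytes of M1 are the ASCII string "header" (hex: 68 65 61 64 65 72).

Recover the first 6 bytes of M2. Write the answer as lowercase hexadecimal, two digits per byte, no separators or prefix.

8ba16ee83c25

First, c1 ⊕ c2 = (M1 ⊕ K) ⊕ (M2 ⊕ K) = M1 ⊕ M2, so the key drops out. Then M2 = (M1 ⊕ M2) ⊕ M1 over the first 6 bytes.
byte 0: (d2 ^ 31) ^ 68 = e3 ^ 68 = 8b
byte 1: (10 ^ d4) ^ 65 = c4 ^ 65 = a1
byte 2: (25 ^ 2a) ^ 61 = 0f ^ 61 = 6e
byte 3: (83 ^ 0f) ^ 64 = 8c ^ 64 = e8
byte 4: (0c ^ 55) ^ 65 = 59 ^ 65 = 3c
byte 5: (28 ^ 7f) ^ 72 = 57 ^ 72 = 25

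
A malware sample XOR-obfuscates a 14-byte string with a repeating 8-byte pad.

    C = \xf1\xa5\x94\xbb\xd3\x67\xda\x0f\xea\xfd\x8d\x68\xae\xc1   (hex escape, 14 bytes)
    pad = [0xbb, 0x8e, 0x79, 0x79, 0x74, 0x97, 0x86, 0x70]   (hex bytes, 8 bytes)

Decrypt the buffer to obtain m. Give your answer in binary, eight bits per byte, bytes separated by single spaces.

01001010 00101011 11101101 11000010 10100111 11110000 01011100 01111111 01010001 01110011 11110100 00010001 11011010 01010110

The 8-byte key repeats, so the effective keystream is bb 8e 79 79 74 97 86 70 bb 8e 79 79 74 97.
byte 0: f1 XOR bb = 4a
byte 1: a5 XOR 8e = 2b
byte 2: 94 XOR 79 = ed
byte 3: bb XOR 79 = c2
byte 4: d3 XOR 74 = a7
byte 5: 67 XOR 97 = f0
byte 6: da XOR 86 = 5c
byte 7: 0f XOR 70 = 7f
byte 8: ea XOR bb = 51
byte 9: fd XOR 8e = 73
byte 10: 8d XOR 79 = f4
byte 11: 68 XOR 79 = 11
byte 12: ae XOR 74 = da
byte 13: c1 XOR 97 = 56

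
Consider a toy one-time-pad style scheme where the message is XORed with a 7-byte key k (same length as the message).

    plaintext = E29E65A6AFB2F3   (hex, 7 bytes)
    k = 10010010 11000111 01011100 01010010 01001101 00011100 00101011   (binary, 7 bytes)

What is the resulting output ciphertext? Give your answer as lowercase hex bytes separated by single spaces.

70 59 39 f4 e2 ae d8

XOR is its own inverse, so applying the key byte-wise gives the result directly.
e2 xor 92 = 70
9e xor c7 = 59
65 xor 5c = 39
a6 xor 52 = f4
af xor 4d = e2
b2 xor 1c = ae
f3 xor 2b = d8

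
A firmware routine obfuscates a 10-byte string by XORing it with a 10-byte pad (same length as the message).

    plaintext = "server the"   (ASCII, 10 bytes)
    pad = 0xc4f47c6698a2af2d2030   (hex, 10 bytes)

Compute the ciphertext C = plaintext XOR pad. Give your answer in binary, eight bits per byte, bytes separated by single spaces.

10110111 10010001 00001110 00010000 11111101 11010000 10001111 01011001 01001000 01010101

73 ⊕ c4 = b7
65 ⊕ f4 = 91
72 ⊕ 7c = 0e
76 ⊕ 66 = 10
65 ⊕ 98 = fd
72 ⊕ a2 = d0
20 ⊕ af = 8f
74 ⊕ 2d = 59
68 ⊕ 20 = 48
65 ⊕ 30 = 55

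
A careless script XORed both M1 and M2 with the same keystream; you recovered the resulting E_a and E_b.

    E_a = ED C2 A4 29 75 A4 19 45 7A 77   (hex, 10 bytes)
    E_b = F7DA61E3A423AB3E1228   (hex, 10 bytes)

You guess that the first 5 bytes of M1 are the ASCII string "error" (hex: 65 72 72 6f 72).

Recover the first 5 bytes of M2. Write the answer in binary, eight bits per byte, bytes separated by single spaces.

01111111 01101010 10110111 10100101 10100011

First, E_a ⊕ E_b = (M1 ⊕ K) ⊕ (M2 ⊕ K) = M1 ⊕ M2, so the key drops out. Then M2 = (M1 ⊕ M2) ⊕ M1 over the first 5 bytes.
byte 0: (ed ^ f7) ^ 65 = 1a ^ 65 = 7f
byte 1: (c2 ^ da) ^ 72 = 18 ^ 72 = 6a
byte 2: (a4 ^ 61) ^ 72 = c5 ^ 72 = b7
byte 3: (29 ^ e3) ^ 6f = ca ^ 6f = a5
byte 4: (75 ^ a4) ^ 72 = d1 ^ 72 = a3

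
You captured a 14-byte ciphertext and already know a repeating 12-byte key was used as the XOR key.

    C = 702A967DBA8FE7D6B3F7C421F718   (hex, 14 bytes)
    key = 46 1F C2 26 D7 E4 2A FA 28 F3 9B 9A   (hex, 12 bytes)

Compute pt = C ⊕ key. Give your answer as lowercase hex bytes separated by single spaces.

The 12-byte key repeats, so the effective keystream is 46 1f c2 26 d7 e4 2a fa 28 f3 9b 9a 46 1f.
byte 0: 70 XOR 46 = 36
byte 1: 2a XOR 1f = 35
byte 2: 96 XOR c2 = 54
byte 3: 7d XOR 26 = 5b
byte 4: ba XOR d7 = 6d
byte 5: 8f XOR e4 = 6b
byte 6: e7 XOR 2a = cd
byte 7: d6 XOR fa = 2c
byte 8: b3 XOR 28 = 9b
byte 9: f7 XOR f3 = 04
byte 10: c4 XOR 9b = 5f
byte 11: 21 XOR 9a = bb
byte 12: f7 XOR 46 = b1
byte 13: 18 XOR 1f = 07

36 35 54 5b 6d 6b cd 2c 9b 04 5f bb b1 07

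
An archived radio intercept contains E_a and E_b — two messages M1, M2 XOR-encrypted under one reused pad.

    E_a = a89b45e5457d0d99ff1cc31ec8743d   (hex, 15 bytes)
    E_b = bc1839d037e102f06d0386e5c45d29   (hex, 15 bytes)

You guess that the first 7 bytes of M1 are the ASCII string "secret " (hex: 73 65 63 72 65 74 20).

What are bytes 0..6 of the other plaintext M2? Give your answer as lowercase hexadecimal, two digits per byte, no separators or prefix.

67e61f4717e82f

First, E_a ⊕ E_b = (M1 ⊕ K) ⊕ (M2 ⊕ K) = M1 ⊕ M2, so the key drops out. Then M2 = (M1 ⊕ M2) ⊕ M1 over the first 7 bytes.
byte 0: (a8 XOR bc) XOR 73 = 14 XOR 73 = 67
byte 1: (9b XOR 18) XOR 65 = 83 XOR 65 = e6
byte 2: (45 XOR 39) XOR 63 = 7c XOR 63 = 1f
byte 3: (e5 XOR d0) XOR 72 = 35 XOR 72 = 47
byte 4: (45 XOR 37) XOR 65 = 72 XOR 65 = 17
byte 5: (7d XOR e1) XOR 74 = 9c XOR 74 = e8
byte 6: (0d XOR 02) XOR 20 = 0f XOR 20 = 2f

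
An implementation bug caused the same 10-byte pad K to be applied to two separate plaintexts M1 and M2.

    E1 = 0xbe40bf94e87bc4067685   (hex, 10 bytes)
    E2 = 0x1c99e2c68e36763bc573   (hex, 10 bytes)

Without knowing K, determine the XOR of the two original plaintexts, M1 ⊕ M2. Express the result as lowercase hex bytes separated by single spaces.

E1 ⊕ E2 = (M1 ⊕ K) ⊕ (M2 ⊕ K) = M1 ⊕ M2 — the shared key cancels under XOR.
190 XOR  28 = 162
 64 XOR 153 = 217
191 XOR 226 =  93
148 XOR 198 =  82
232 XOR 142 = 102
123 XOR  54 =  77
196 XOR 118 = 178
  6 XOR  59 =  61
118 XOR 197 = 179
133 XOR 115 = 246

a2 d9 5d 52 66 4d b2 3d b3 f6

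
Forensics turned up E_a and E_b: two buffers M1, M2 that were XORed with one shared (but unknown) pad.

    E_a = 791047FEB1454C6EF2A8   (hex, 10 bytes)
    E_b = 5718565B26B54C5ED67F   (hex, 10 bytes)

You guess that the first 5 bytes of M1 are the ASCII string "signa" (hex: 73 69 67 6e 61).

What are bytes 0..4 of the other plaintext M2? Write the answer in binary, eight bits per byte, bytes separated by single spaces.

First, E_a ⊕ E_b = (M1 ⊕ K) ⊕ (M2 ⊕ K) = M1 ⊕ M2, so the key drops out. Then M2 = (M1 ⊕ M2) ⊕ M1 over the first 5 bytes.
byte 0: (79 ⊕ 57) ⊕ 73 = 2e ⊕ 73 = 5d
byte 1: (10 ⊕ 18) ⊕ 69 = 08 ⊕ 69 = 61
byte 2: (47 ⊕ 56) ⊕ 67 = 11 ⊕ 67 = 76
byte 3: (fe ⊕ 5b) ⊕ 6e = a5 ⊕ 6e = cb
byte 4: (b1 ⊕ 26) ⊕ 61 = 97 ⊕ 61 = f6

01011101 01100001 01110110 11001011 11110110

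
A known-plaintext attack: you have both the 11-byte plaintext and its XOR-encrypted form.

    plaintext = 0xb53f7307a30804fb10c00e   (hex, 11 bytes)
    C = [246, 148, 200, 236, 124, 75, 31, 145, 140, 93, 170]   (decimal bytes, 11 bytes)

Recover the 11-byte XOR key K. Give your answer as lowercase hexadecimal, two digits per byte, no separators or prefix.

43abbbebdf431b6a9c9da4

Since C = plaintext ⊕ K, XORing both sides with plaintext gives K = plaintext ⊕ C.
byte 0: b5 ⊕ f6 = 43
byte 1: 3f ⊕ 94 = ab
byte 2: 73 ⊕ c8 = bb
byte 3: 07 ⊕ ec = eb
byte 4: a3 ⊕ 7c = df
byte 5: 08 ⊕ 4b = 43
byte 6: 04 ⊕ 1f = 1b
byte 7: fb ⊕ 91 = 6a
byte 8: 10 ⊕ 8c = 9c
byte 9: c0 ⊕ 5d = 9d
byte 10: 0e ⊕ aa = a4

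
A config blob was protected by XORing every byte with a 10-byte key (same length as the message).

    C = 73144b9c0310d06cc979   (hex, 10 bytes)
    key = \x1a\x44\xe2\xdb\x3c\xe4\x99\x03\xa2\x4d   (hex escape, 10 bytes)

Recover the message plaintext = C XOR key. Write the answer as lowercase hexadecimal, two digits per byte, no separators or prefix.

XOR is its own inverse, so applying the key byte-wise gives the result directly.
01110011 xor 00011010 = 01101001
00010100 xor 01000100 = 01010000
01001011 xor 11100010 = 10101001
10011100 xor 11011011 = 01000111
00000011 xor 00111100 = 00111111
00010000 xor 11100100 = 11110100
11010000 xor 10011001 = 01001001
01101100 xor 00000011 = 01101111
11001001 xor 10100010 = 01101011
01111001 xor 01001101 = 00110100

6950a9473ff4496f6b34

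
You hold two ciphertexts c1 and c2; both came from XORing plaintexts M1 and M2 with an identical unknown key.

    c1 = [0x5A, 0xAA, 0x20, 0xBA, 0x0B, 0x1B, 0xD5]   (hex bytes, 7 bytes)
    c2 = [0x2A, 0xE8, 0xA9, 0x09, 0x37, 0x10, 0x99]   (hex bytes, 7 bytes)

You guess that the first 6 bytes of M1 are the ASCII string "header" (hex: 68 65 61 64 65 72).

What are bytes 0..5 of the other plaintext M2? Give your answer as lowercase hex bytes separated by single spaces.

First, c1 ⊕ c2 = (M1 ⊕ K) ⊕ (M2 ⊕ K) = M1 ⊕ M2, so the key drops out. Then M2 = (M1 ⊕ M2) ⊕ M1 over the first 6 bytes.
byte 0: (5a ⊕ 2a) ⊕ 68 = 70 ⊕ 68 = 18
byte 1: (aa ⊕ e8) ⊕ 65 = 42 ⊕ 65 = 27
byte 2: (20 ⊕ a9) ⊕ 61 = 89 ⊕ 61 = e8
byte 3: (ba ⊕ 09) ⊕ 64 = b3 ⊕ 64 = d7
byte 4: (0b ⊕ 37) ⊕ 65 = 3c ⊕ 65 = 59
byte 5: (1b ⊕ 10) ⊕ 72 = 0b ⊕ 72 = 79

18 27 e8 d7 59 79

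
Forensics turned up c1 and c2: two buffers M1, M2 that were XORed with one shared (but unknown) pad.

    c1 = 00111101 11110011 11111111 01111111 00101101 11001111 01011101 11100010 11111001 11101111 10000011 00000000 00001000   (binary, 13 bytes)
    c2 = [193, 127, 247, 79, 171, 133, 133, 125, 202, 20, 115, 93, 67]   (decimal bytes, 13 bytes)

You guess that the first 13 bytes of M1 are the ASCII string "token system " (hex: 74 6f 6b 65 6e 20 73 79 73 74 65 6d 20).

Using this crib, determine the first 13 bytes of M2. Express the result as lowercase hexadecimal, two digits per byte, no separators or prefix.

First, c1 ⊕ c2 = (M1 ⊕ K) ⊕ (M2 ⊕ K) = M1 ⊕ M2, so the key drops out. Then M2 = (M1 ⊕ M2) ⊕ M1 over the first 13 bytes.
byte 0: (3d ⊕ c1) ⊕ 74 = fc ⊕ 74 = 88
byte 1: (f3 ⊕ 7f) ⊕ 6f = 8c ⊕ 6f = e3
byte 2: (ff ⊕ f7) ⊕ 6b = 08 ⊕ 6b = 63
byte 3: (7f ⊕ 4f) ⊕ 65 = 30 ⊕ 65 = 55
byte 4: (2d ⊕ ab) ⊕ 6e = 86 ⊕ 6e = e8
byte 5: (cf ⊕ 85) ⊕ 20 = 4a ⊕ 20 = 6a
byte 6: (5d ⊕ 85) ⊕ 73 = d8 ⊕ 73 = ab
byte 7: (e2 ⊕ 7d) ⊕ 79 = 9f ⊕ 79 = e6
byte 8: (f9 ⊕ ca) ⊕ 73 = 33 ⊕ 73 = 40
byte 9: (ef ⊕ 14) ⊕ 74 = fb ⊕ 74 = 8f
byte 10: (83 ⊕ 73) ⊕ 65 = f0 ⊕ 65 = 95
byte 11: (00 ⊕ 5d) ⊕ 6d = 5d ⊕ 6d = 30
byte 12: (08 ⊕ 43) ⊕ 20 = 4b ⊕ 20 = 6b

88e36355e86aabe6408f95306b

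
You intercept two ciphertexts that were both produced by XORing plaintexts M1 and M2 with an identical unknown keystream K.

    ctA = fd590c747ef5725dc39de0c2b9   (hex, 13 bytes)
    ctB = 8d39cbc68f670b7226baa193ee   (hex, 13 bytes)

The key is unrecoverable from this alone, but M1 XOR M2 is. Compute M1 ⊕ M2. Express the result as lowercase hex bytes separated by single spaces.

ctA ⊕ ctB = (M1 ⊕ K) ⊕ (M2 ⊕ K) = M1 ⊕ M2 — the shared key cancels under XOR.
11111101 xor 10001101 = 01110000
01011001 xor 00111001 = 01100000
00001100 xor 11001011 = 11000111
01110100 xor 11000110 = 10110010
01111110 xor 10001111 = 11110001
11110101 xor 01100111 = 10010010
01110010 xor 00001011 = 01111001
01011101 xor 01110010 = 00101111
11000011 xor 00100110 = 11100101
10011101 xor 10111010 = 00100111
11100000 xor 10100001 = 01000001
11000010 xor 10010011 = 01010001
10111001 xor 11101110 = 01010111

70 60 c7 b2 f1 92 79 2f e5 27 41 51 57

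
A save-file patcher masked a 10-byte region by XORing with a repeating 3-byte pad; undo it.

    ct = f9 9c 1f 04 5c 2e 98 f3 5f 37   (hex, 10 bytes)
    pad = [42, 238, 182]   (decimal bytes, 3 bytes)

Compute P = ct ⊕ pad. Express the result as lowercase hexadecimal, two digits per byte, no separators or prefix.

The 3-byte key repeats, so the effective keystream is 2a ee b6 2a ee b6 2a ee b6 2a.
byte 0: 249 ⊕  42 = 211
byte 1: 156 ⊕ 238 = 114
byte 2:  31 ⊕ 182 = 169
byte 3:   4 ⊕  42 =  46
byte 4:  92 ⊕ 238 = 178
byte 5:  46 ⊕ 182 = 152
byte 6: 152 ⊕  42 = 178
byte 7: 243 ⊕ 238 =  29
byte 8:  95 ⊕ 182 = 233
byte 9:  55 ⊕  42 =  29

d372a92eb298b21de91d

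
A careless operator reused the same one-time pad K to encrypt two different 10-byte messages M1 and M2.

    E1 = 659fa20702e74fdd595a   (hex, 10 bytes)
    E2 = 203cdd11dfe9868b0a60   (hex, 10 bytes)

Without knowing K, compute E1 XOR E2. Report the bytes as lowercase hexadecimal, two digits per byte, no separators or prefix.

E1 ⊕ E2 = (M1 ⊕ K) ⊕ (M2 ⊕ K) = M1 ⊕ M2 — the shared key cancels under XOR.
101 XOR  32 =  69
159 XOR  60 = 163
162 XOR 221 = 127
  7 XOR  17 =  22
  2 XOR 223 = 221
231 XOR 233 =  14
 79 XOR 134 = 201
221 XOR 139 =  86
 89 XOR  10 =  83
 90 XOR  96 =  58

45a37f16dd0ec956533a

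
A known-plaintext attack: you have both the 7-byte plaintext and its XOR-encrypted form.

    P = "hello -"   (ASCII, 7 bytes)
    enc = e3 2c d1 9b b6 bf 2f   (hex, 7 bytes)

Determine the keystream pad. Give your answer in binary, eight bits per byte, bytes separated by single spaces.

Since enc = P ⊕ pad, XORing both sides with P gives pad = P ⊕ enc.
68 xor e3 = 8b
65 xor 2c = 49
6c xor d1 = bd
6c xor 9b = f7
6f xor b6 = d9
20 xor bf = 9f
2d xor 2f = 02

10001011 01001001 10111101 11110111 11011001 10011111 00000010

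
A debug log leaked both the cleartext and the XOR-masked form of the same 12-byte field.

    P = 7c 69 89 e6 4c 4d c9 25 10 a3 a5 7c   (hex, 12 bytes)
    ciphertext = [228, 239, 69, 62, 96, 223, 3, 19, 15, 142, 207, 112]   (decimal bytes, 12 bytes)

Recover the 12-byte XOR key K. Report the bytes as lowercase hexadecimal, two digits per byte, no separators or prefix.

Since ciphertext = P ⊕ K, XORing both sides with P gives K = P ⊕ ciphertext.
7c ⊕ e4 = 98
69 ⊕ ef = 86
89 ⊕ 45 = cc
e6 ⊕ 3e = d8
4c ⊕ 60 = 2c
4d ⊕ df = 92
c9 ⊕ 03 = ca
25 ⊕ 13 = 36
10 ⊕ 0f = 1f
a3 ⊕ 8e = 2d
a5 ⊕ cf = 6a
7c ⊕ 70 = 0c

9886ccd82c92ca361f2d6a0c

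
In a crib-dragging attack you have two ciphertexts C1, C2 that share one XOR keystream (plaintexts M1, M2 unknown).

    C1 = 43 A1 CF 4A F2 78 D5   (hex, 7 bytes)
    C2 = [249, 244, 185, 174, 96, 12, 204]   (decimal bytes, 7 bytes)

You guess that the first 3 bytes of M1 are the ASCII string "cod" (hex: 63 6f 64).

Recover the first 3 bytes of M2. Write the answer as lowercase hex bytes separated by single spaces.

d9 3a 12

First, C1 ⊕ C2 = (M1 ⊕ K) ⊕ (M2 ⊕ K) = M1 ⊕ M2, so the key drops out. Then M2 = (M1 ⊕ M2) ⊕ M1 over the first 3 bytes.
byte 0: (43 xor f9) xor 63 = ba xor 63 = d9
byte 1: (a1 xor f4) xor 6f = 55 xor 6f = 3a
byte 2: (cf xor b9) xor 64 = 76 xor 64 = 12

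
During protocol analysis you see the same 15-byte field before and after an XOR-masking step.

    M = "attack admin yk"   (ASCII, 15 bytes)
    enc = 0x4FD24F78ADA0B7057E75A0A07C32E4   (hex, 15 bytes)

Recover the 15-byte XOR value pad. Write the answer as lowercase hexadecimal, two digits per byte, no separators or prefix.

2ea63b19cecb97641a18c9ce5c4b8f

Since enc = M ⊕ pad, XORing both sides with M gives pad = M ⊕ enc.
61 xor 4f = 2e
74 xor d2 = a6
74 xor 4f = 3b
61 xor 78 = 19
63 xor ad = ce
6b xor a0 = cb
20 xor b7 = 97
61 xor 05 = 64
64 xor 7e = 1a
6d xor 75 = 18
69 xor a0 = c9
6e xor a0 = ce
20 xor 7c = 5c
79 xor 32 = 4b
6b xor e4 = 8f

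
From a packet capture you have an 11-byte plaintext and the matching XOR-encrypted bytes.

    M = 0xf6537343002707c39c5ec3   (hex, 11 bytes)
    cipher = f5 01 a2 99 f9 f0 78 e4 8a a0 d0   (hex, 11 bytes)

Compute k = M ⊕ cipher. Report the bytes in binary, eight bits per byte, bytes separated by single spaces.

00000011 01010010 11010001 11011010 11111001 11010111 01111111 00100111 00010110 11111110 00010011

Since cipher = M ⊕ k, XORing both sides with M gives k = M ⊕ cipher.
byte 0: f6 ⊕ f5 = 03
byte 1: 53 ⊕ 01 = 52
byte 2: 73 ⊕ a2 = d1
byte 3: 43 ⊕ 99 = da
byte 4: 00 ⊕ f9 = f9
byte 5: 27 ⊕ f0 = d7
byte 6: 07 ⊕ 78 = 7f
byte 7: c3 ⊕ e4 = 27
byte 8: 9c ⊕ 8a = 16
byte 9: 5e ⊕ a0 = fe
byte 10: c3 ⊕ d0 = 13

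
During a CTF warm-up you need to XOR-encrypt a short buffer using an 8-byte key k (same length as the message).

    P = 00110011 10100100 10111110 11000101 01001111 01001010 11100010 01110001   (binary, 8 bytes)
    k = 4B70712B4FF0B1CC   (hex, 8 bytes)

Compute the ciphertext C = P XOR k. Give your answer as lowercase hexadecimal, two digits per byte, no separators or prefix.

XOR is its own inverse, so applying the key byte-wise gives the result directly.
33 ^ 4b = 78
a4 ^ 70 = d4
be ^ 71 = cf
c5 ^ 2b = ee
4f ^ 4f = 00
4a ^ f0 = ba
e2 ^ b1 = 53
71 ^ cc = bd

78d4cfee00ba53bd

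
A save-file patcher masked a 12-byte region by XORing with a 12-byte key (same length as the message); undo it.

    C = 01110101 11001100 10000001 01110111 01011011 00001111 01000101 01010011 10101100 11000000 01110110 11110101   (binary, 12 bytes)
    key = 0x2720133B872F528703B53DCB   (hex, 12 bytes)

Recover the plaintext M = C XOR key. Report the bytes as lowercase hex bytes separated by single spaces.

52 ec 92 4c dc 20 17 d4 af 75 4b 3e

117 ⊕  39 =  82
204 ⊕  32 = 236
129 ⊕  19 = 146
119 ⊕  59 =  76
 91 ⊕ 135 = 220
 15 ⊕  47 =  32
 69 ⊕  82 =  23
 83 ⊕ 135 = 212
172 ⊕   3 = 175
192 ⊕ 181 = 117
118 ⊕  61 =  75
245 ⊕ 203 =  62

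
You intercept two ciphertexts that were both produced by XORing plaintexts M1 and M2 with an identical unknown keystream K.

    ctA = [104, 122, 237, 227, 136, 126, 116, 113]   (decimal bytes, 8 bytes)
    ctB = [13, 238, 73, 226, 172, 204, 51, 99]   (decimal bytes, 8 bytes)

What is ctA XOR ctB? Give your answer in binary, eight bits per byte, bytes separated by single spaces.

ctA ⊕ ctB = (M1 ⊕ K) ⊕ (M2 ⊕ K) = M1 ⊕ M2 — the shared key cancels under XOR.
104 ^  13 = 101
122 ^ 238 = 148
237 ^  73 = 164
227 ^ 226 =   1
136 ^ 172 =  36
126 ^ 204 = 178
116 ^  51 =  71
113 ^  99 =  18

01100101 10010100 10100100 00000001 00100100 10110010 01000111 00010010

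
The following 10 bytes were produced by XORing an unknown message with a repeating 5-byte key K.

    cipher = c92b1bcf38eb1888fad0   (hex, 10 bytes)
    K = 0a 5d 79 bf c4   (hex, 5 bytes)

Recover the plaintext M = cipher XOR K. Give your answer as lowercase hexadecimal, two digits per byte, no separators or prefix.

The 5-byte key repeats, so the effective keystream is 0a 5d 79 bf c4 0a 5d 79 bf c4.
byte 0: c9 ^ 0a = c3
byte 1: 2b ^ 5d = 76
byte 2: 1b ^ 79 = 62
byte 3: cf ^ bf = 70
byte 4: 38 ^ c4 = fc
byte 5: eb ^ 0a = e1
byte 6: 18 ^ 5d = 45
byte 7: 88 ^ 79 = f1
byte 8: fa ^ bf = 45
byte 9: d0 ^ c4 = 14

c3766270fce145f14514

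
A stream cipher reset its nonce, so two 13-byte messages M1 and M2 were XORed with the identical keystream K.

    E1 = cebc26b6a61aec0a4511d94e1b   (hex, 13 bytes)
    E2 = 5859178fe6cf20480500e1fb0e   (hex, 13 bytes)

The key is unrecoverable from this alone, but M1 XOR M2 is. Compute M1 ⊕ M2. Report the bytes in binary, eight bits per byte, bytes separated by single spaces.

E1 ⊕ E2 = (M1 ⊕ K) ⊕ (M2 ⊕ K) = M1 ⊕ M2 — the shared key cancels under XOR.
ce ⊕ 58 = 96
bc ⊕ 59 = e5
26 ⊕ 17 = 31
b6 ⊕ 8f = 39
a6 ⊕ e6 = 40
1a ⊕ cf = d5
ec ⊕ 20 = cc
0a ⊕ 48 = 42
45 ⊕ 05 = 40
11 ⊕ 00 = 11
d9 ⊕ e1 = 38
4e ⊕ fb = b5
1b ⊕ 0e = 15

10010110 11100101 00110001 00111001 01000000 11010101 11001100 01000010 01000000 00010001 00111000 10110101 00010101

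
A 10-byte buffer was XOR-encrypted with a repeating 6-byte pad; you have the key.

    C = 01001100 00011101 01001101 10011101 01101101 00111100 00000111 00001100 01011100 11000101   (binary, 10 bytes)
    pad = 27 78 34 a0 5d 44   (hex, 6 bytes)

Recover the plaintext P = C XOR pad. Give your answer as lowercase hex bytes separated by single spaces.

6b 65 79 3d 30 78 20 74 68 65

The 6-byte key repeats, so the effective keystream is 27 78 34 a0 5d 44 27 78 34 a0.
byte 0: 4c XOR 27 = 6b
byte 1: 1d XOR 78 = 65
byte 2: 4d XOR 34 = 79
byte 3: 9d XOR a0 = 3d
byte 4: 6d XOR 5d = 30
byte 5: 3c XOR 44 = 78
byte 6: 07 XOR 27 = 20
byte 7: 0c XOR 78 = 74
byte 8: 5c XOR 34 = 68
byte 9: c5 XOR a0 = 65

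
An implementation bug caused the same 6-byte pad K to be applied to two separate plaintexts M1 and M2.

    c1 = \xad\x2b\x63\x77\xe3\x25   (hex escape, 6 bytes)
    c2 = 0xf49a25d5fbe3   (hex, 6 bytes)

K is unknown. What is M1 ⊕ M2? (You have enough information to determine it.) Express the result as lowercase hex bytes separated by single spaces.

59 b1 46 a2 18 c6

c1 ⊕ c2 = (M1 ⊕ K) ⊕ (M2 ⊕ K) = M1 ⊕ M2 — the shared key cancels under XOR.
173 ^ 244 =  89
 43 ^ 154 = 177
 99 ^  37 =  70
119 ^ 213 = 162
227 ^ 251 =  24
 37 ^ 227 = 198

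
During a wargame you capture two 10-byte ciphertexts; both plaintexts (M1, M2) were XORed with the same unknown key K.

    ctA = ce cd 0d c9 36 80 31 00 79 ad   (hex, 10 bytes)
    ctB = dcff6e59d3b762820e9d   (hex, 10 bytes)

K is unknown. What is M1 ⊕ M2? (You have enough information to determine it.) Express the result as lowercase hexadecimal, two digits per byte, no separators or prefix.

12326390e53753827730

ctA ⊕ ctB = (M1 ⊕ K) ⊕ (M2 ⊕ K) = M1 ⊕ M2 — the shared key cancels under XOR.
ce ⊕ dc = 12
cd ⊕ ff = 32
0d ⊕ 6e = 63
c9 ⊕ 59 = 90
36 ⊕ d3 = e5
80 ⊕ b7 = 37
31 ⊕ 62 = 53
00 ⊕ 82 = 82
79 ⊕ 0e = 77
ad ⊕ 9d = 30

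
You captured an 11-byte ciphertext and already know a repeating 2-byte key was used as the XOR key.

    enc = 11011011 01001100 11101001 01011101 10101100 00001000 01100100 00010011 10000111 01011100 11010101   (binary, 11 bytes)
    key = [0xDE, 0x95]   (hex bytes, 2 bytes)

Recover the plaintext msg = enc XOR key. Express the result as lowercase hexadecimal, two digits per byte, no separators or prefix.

The 2-byte key repeats, so the effective keystream is de 95 de 95 de 95 de 95 de 95 de.
byte 0: db ^ de = 05
byte 1: 4c ^ 95 = d9
byte 2: e9 ^ de = 37
byte 3: 5d ^ 95 = c8
byte 4: ac ^ de = 72
byte 5: 08 ^ 95 = 9d
byte 6: 64 ^ de = ba
byte 7: 13 ^ 95 = 86
byte 8: 87 ^ de = 59
byte 9: 5c ^ 95 = c9
byte 10: d5 ^ de = 0b

05d937c8729dba8659c90b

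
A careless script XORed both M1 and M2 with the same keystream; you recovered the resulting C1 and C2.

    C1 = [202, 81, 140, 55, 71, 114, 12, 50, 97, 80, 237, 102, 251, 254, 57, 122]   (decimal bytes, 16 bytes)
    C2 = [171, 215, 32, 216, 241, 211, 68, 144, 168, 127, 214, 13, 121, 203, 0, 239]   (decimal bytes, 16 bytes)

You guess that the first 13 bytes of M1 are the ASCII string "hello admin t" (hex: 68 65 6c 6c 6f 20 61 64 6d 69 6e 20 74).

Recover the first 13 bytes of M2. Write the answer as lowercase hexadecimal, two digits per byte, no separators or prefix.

First, C1 ⊕ C2 = (M1 ⊕ K) ⊕ (M2 ⊕ K) = M1 ⊕ M2, so the key drops out. Then M2 = (M1 ⊕ M2) ⊕ M1 over the first 13 bytes.
byte 0: (ca ^ ab) ^ 68 = 61 ^ 68 = 09
byte 1: (51 ^ d7) ^ 65 = 86 ^ 65 = e3
byte 2: (8c ^ 20) ^ 6c = ac ^ 6c = c0
byte 3: (37 ^ d8) ^ 6c = ef ^ 6c = 83
byte 4: (47 ^ f1) ^ 6f = b6 ^ 6f = d9
byte 5: (72 ^ d3) ^ 20 = a1 ^ 20 = 81
byte 6: (0c ^ 44) ^ 61 = 48 ^ 61 = 29
byte 7: (32 ^ 90) ^ 64 = a2 ^ 64 = c6
byte 8: (61 ^ a8) ^ 6d = c9 ^ 6d = a4
byte 9: (50 ^ 7f) ^ 69 = 2f ^ 69 = 46
byte 10: (ed ^ d6) ^ 6e = 3b ^ 6e = 55
byte 11: (66 ^ 0d) ^ 20 = 6b ^ 20 = 4b
byte 12: (fb ^ 79) ^ 74 = 82 ^ 74 = f6

09e3c083d98129c6a446554bf6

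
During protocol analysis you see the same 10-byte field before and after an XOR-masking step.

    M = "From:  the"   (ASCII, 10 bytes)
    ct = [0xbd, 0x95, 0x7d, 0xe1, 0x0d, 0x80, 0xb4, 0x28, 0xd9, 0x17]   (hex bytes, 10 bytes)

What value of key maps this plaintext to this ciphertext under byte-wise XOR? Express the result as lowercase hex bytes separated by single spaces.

Since ct = M ⊕ key, XORing both sides with M gives key = M ⊕ ct.
46 ⊕ bd = fb
72 ⊕ 95 = e7
6f ⊕ 7d = 12
6d ⊕ e1 = 8c
3a ⊕ 0d = 37
20 ⊕ 80 = a0
20 ⊕ b4 = 94
74 ⊕ 28 = 5c
68 ⊕ d9 = b1
65 ⊕ 17 = 72

fb e7 12 8c 37 a0 94 5c b1 72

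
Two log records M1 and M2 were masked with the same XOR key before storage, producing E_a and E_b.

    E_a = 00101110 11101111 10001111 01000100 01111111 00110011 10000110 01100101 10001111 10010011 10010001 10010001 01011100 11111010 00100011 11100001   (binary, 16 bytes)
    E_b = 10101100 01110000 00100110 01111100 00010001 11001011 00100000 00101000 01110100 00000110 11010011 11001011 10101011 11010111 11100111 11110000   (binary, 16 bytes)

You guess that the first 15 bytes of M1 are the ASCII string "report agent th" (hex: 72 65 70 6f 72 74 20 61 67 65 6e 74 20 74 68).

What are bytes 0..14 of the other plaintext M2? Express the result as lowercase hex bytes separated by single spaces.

f0 fa d9 57 1c 8c 86 2c 9c f0 2c 2e d7 59 ac

First, E_a ⊕ E_b = (M1 ⊕ K) ⊕ (M2 ⊕ K) = M1 ⊕ M2, so the key drops out. Then M2 = (M1 ⊕ M2) ⊕ M1 over the first 15 bytes.
byte 0: (2e ^ ac) ^ 72 = 82 ^ 72 = f0
byte 1: (ef ^ 70) ^ 65 = 9f ^ 65 = fa
byte 2: (8f ^ 26) ^ 70 = a9 ^ 70 = d9
byte 3: (44 ^ 7c) ^ 6f = 38 ^ 6f = 57
byte 4: (7f ^ 11) ^ 72 = 6e ^ 72 = 1c
byte 5: (33 ^ cb) ^ 74 = f8 ^ 74 = 8c
byte 6: (86 ^ 20) ^ 20 = a6 ^ 20 = 86
byte 7: (65 ^ 28) ^ 61 = 4d ^ 61 = 2c
byte 8: (8f ^ 74) ^ 67 = fb ^ 67 = 9c
byte 9: (93 ^ 06) ^ 65 = 95 ^ 65 = f0
byte 10: (91 ^ d3) ^ 6e = 42 ^ 6e = 2c
byte 11: (91 ^ cb) ^ 74 = 5a ^ 74 = 2e
byte 12: (5c ^ ab) ^ 20 = f7 ^ 20 = d7
byte 13: (fa ^ d7) ^ 74 = 2d ^ 74 = 59
byte 14: (23 ^ e7) ^ 68 = c4 ^ 68 = ac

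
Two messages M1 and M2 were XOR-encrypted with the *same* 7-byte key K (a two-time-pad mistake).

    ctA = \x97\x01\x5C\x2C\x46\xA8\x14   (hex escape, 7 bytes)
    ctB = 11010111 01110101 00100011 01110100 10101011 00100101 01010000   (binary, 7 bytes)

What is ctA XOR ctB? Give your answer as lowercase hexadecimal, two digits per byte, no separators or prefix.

ctA ⊕ ctB = (M1 ⊕ K) ⊕ (M2 ⊕ K) = M1 ⊕ M2 — the shared key cancels under XOR.
10010111 ^ 11010111 = 01000000
00000001 ^ 01110101 = 01110100
01011100 ^ 00100011 = 01111111
00101100 ^ 01110100 = 01011000
01000110 ^ 10101011 = 11101101
10101000 ^ 00100101 = 10001101
00010100 ^ 01010000 = 01000100

40747f58ed8d44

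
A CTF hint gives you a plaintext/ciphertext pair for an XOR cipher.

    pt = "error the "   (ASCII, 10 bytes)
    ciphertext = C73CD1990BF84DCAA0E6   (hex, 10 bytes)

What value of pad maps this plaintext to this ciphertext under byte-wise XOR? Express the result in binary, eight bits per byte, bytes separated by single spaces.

10100010 01001110 10100011 11110110 01111001 11011000 00111001 10100010 11000101 11000110

Since ciphertext = pt ⊕ pad, XORing both sides with pt gives pad = pt ⊕ ciphertext.
101 xor 199 = 162
114 xor  60 =  78
114 xor 209 = 163
111 xor 153 = 246
114 xor  11 = 121
 32 xor 248 = 216
116 xor  77 =  57
104 xor 202 = 162
101 xor 160 = 197
 32 xor 230 = 198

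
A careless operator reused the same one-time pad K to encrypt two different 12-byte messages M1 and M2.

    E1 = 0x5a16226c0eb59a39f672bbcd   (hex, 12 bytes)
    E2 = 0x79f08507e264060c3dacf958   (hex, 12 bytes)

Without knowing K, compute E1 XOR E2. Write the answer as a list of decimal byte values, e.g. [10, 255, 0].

E1 ⊕ E2 = (M1 ⊕ K) ⊕ (M2 ⊕ K) = M1 ⊕ M2 — the shared key cancels under XOR.
byte 0: 5a ^ 79 = 23
byte 1: 16 ^ f0 = e6
byte 2: 22 ^ 85 = a7
byte 3: 6c ^ 07 = 6b
byte 4: 0e ^ e2 = ec
byte 5: b5 ^ 64 = d1
byte 6: 9a ^ 06 = 9c
byte 7: 39 ^ 0c = 35
byte 8: f6 ^ 3d = cb
byte 9: 72 ^ ac = de
byte 10: bb ^ f9 = 42
byte 11: cd ^ 58 = 95

[35, 230, 167, 107, 236, 209, 156, 53, 203, 222, 66, 149]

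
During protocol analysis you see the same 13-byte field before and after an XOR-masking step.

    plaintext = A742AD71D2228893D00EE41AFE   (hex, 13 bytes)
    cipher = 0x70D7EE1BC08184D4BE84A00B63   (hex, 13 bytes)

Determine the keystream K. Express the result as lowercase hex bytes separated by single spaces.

Since cipher = plaintext ⊕ K, XORing both sides with plaintext gives K = plaintext ⊕ cipher.
byte 0: a7 ⊕ 70 = d7
byte 1: 42 ⊕ d7 = 95
byte 2: ad ⊕ ee = 43
byte 3: 71 ⊕ 1b = 6a
byte 4: d2 ⊕ c0 = 12
byte 5: 22 ⊕ 81 = a3
byte 6: 88 ⊕ 84 = 0c
byte 7: 93 ⊕ d4 = 47
byte 8: d0 ⊕ be = 6e
byte 9: 0e ⊕ 84 = 8a
byte 10: e4 ⊕ a0 = 44
byte 11: 1a ⊕ 0b = 11
byte 12: fe ⊕ 63 = 9d

d7 95 43 6a 12 a3 0c 47 6e 8a 44 11 9d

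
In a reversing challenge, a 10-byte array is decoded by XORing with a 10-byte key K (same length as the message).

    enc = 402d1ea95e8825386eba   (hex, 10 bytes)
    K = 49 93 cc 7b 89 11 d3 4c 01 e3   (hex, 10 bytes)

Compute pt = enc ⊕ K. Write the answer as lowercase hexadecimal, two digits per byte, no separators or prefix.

XOR is its own inverse, so applying the key byte-wise gives the result directly.
byte 0: 40 ^ 49 = 09
byte 1: 2d ^ 93 = be
byte 2: 1e ^ cc = d2
byte 3: a9 ^ 7b = d2
byte 4: 5e ^ 89 = d7
byte 5: 88 ^ 11 = 99
byte 6: 25 ^ d3 = f6
byte 7: 38 ^ 4c = 74
byte 8: 6e ^ 01 = 6f
byte 9: ba ^ e3 = 59

09bed2d2d799f6746f59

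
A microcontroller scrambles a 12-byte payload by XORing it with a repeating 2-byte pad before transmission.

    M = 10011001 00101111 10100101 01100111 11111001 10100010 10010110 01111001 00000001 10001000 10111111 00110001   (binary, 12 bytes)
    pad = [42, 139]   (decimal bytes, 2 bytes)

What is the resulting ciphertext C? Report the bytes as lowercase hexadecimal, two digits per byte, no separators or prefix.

The 2-byte key repeats, so the effective keystream is 2a 8b 2a 8b 2a 8b 2a 8b 2a 8b 2a 8b.
byte 0: 153 ⊕  42 = 179
byte 1:  47 ⊕ 139 = 164
byte 2: 165 ⊕  42 = 143
byte 3: 103 ⊕ 139 = 236
byte 4: 249 ⊕  42 = 211
byte 5: 162 ⊕ 139 =  41
byte 6: 150 ⊕  42 = 188
byte 7: 121 ⊕ 139 = 242
byte 8:   1 ⊕  42 =  43
byte 9: 136 ⊕ 139 =   3
byte 10: 191 ⊕  42 = 149
byte 11:  49 ⊕ 139 = 186

b3a48fecd329bcf22b0395ba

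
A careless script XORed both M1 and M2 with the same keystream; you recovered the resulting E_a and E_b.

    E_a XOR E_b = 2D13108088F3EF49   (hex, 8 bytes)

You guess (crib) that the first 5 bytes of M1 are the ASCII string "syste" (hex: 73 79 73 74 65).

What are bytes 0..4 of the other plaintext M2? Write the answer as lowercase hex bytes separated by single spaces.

5e 6a 63 f4 ed

Since E_a ⊕ E_b = M1 ⊕ M2, XORing with the guessed M1 bytes yields the corresponding M2 bytes: M2 = (E_a ⊕ E_b) ⊕ M1.
2d ⊕ 73 = 5e
13 ⊕ 79 = 6a
10 ⊕ 73 = 63
80 ⊕ 74 = f4
88 ⊕ 65 = ed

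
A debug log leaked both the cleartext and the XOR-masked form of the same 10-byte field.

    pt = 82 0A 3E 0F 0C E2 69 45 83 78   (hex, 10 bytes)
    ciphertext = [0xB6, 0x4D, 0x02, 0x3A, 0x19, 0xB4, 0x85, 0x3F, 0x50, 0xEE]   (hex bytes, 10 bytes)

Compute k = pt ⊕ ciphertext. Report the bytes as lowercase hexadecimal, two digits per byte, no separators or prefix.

34473c351556ec7ad396

Since ciphertext = pt ⊕ k, XORing both sides with pt gives k = pt ⊕ ciphertext.
10000010 xor 10110110 = 00110100
00001010 xor 01001101 = 01000111
00111110 xor 00000010 = 00111100
00001111 xor 00111010 = 00110101
00001100 xor 00011001 = 00010101
11100010 xor 10110100 = 01010110
01101001 xor 10000101 = 11101100
01000101 xor 00111111 = 01111010
10000011 xor 01010000 = 11010011
01111000 xor 11101110 = 10010110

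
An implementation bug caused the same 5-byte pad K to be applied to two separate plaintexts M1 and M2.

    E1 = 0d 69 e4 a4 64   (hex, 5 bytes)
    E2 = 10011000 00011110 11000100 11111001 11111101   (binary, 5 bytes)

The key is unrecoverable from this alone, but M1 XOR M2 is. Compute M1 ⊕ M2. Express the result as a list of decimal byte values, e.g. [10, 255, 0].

E1 ⊕ E2 = (M1 ⊕ K) ⊕ (M2 ⊕ K) = M1 ⊕ M2 — the shared key cancels under XOR.
byte 0: 0d xor 98 = 95
byte 1: 69 xor 1e = 77
byte 2: e4 xor c4 = 20
byte 3: a4 xor f9 = 5d
byte 4: 64 xor fd = 99

[149, 119, 32, 93, 153]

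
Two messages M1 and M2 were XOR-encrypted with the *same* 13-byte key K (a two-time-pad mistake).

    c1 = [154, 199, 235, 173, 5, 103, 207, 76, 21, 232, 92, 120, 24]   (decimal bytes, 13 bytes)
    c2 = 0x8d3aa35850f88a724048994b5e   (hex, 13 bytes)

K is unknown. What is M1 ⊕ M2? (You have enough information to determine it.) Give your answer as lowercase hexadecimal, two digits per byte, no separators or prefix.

17fd48f5559f453e55a0c53346

c1 ⊕ c2 = (M1 ⊕ K) ⊕ (M2 ⊕ K) = M1 ⊕ M2 — the shared key cancels under XOR.
byte 0: 9a XOR 8d = 17
byte 1: c7 XOR 3a = fd
byte 2: eb XOR a3 = 48
byte 3: ad XOR 58 = f5
byte 4: 05 XOR 50 = 55
byte 5: 67 XOR f8 = 9f
byte 6: cf XOR 8a = 45
byte 7: 4c XOR 72 = 3e
byte 8: 15 XOR 40 = 55
byte 9: e8 XOR 48 = a0
byte 10: 5c XOR 99 = c5
byte 11: 78 XOR 4b = 33
byte 12: 18 XOR 5e = 46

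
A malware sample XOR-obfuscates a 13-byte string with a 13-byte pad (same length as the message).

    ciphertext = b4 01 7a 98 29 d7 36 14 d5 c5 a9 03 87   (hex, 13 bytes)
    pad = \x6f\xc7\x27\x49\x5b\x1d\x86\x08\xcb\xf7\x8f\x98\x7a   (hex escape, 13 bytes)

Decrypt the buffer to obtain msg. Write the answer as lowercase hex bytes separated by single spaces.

db c6 5d d1 72 ca b0 1c 1e 32 26 9b fd

b4 ⊕ 6f = db
01 ⊕ c7 = c6
7a ⊕ 27 = 5d
98 ⊕ 49 = d1
29 ⊕ 5b = 72
d7 ⊕ 1d = ca
36 ⊕ 86 = b0
14 ⊕ 08 = 1c
d5 ⊕ cb = 1e
c5 ⊕ f7 = 32
a9 ⊕ 8f = 26
03 ⊕ 98 = 9b
87 ⊕ 7a = fd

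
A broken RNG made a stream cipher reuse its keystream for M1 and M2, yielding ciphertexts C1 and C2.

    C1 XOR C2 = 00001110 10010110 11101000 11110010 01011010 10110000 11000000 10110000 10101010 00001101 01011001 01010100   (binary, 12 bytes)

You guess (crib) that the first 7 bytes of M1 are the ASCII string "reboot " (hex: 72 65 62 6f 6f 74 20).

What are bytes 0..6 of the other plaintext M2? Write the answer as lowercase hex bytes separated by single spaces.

Since C1 ⊕ C2 = M1 ⊕ M2, XORing with the guessed M1 bytes yields the corresponding M2 bytes: M2 = (C1 ⊕ C2) ⊕ M1.
byte 0: 00001110 ⊕ 01110010 = 01111100
byte 1: 10010110 ⊕ 01100101 = 11110011
byte 2: 11101000 ⊕ 01100010 = 10001010
byte 3: 11110010 ⊕ 01101111 = 10011101
byte 4: 01011010 ⊕ 01101111 = 00110101
byte 5: 10110000 ⊕ 01110100 = 11000100
byte 6: 11000000 ⊕ 00100000 = 11100000

7c f3 8a 9d 35 c4 e0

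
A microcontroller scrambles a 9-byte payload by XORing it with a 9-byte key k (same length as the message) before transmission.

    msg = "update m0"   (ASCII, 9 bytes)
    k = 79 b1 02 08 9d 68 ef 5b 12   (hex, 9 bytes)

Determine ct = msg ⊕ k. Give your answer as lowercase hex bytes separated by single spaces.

XOR is its own inverse, so applying the key byte-wise gives the result directly.
byte 0: 75 xor 79 = 0c
byte 1: 70 xor b1 = c1
byte 2: 64 xor 02 = 66
byte 3: 61 xor 08 = 69
byte 4: 74 xor 9d = e9
byte 5: 65 xor 68 = 0d
byte 6: 20 xor ef = cf
byte 7: 6d xor 5b = 36
byte 8: 30 xor 12 = 22

0c c1 66 69 e9 0d cf 36 22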